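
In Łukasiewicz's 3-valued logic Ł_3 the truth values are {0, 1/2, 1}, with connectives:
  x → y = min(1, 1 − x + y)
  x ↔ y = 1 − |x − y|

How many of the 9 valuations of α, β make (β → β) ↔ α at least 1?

α = 0, β = 0 ↦ 0  <
α = 0, β = 1/2 ↦ 0  <
α = 0, β = 1 ↦ 0  <
α = 1/2, β = 0 ↦ 1/2  <
α = 1/2, β = 1/2 ↦ 1/2  <
α = 1/2, β = 1 ↦ 1/2  <
α = 1, β = 0 ↦ 1  ≥
α = 1, β = 1/2 ↦ 1  ≥
α = 1, β = 1 ↦ 1  ≥
So 3 of the 9 assignments meet the threshold.

3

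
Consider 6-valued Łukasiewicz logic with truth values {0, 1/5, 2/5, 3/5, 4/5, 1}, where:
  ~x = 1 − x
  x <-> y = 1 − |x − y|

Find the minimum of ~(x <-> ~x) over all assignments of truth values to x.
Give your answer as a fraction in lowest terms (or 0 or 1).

1/5

Take x = 2/5:
~x = ~2/5 = 3/5
x <-> ~x = 2/5 <-> 3/5 = 4/5
~(x <-> ~x) = ~4/5 = 1/5
No assignment yields a value below 1/5, so this is the minimum.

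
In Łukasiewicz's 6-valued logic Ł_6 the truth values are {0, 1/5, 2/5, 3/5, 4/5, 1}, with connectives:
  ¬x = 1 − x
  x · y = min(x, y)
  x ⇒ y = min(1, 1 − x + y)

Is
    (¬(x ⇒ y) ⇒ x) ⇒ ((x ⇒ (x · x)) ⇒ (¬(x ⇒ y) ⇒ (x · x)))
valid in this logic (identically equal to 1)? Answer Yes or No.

At x = 1/5, y = 2/5, for instance:
x ⇒ y = 1/5 ⇒ 2/5 = 1
¬(x ⇒ y) = ¬1 = 0
¬(x ⇒ y) ⇒ x = 0 ⇒ 1/5 = 1
x · x = 1/5 · 1/5 = 1/5
x ⇒ (x · x) = 1/5 ⇒ 1/5 = 1
¬(x ⇒ y) ⇒ (x · x) = 0 ⇒ 1/5 = 1
(x ⇒ (x · x)) ⇒ (¬(x ⇒ y) ⇒ (x · x)) = 1 ⇒ 1 = 1
(¬(x ⇒ y) ⇒ x) ⇒ ((x ⇒ (x · x)) ⇒ (¬(x ⇒ y) ⇒ (x · x))) = 1 ⇒ 1 = 1
and checking the remaining 35 assignments likewise gives ≥ 1 in every case.

Yes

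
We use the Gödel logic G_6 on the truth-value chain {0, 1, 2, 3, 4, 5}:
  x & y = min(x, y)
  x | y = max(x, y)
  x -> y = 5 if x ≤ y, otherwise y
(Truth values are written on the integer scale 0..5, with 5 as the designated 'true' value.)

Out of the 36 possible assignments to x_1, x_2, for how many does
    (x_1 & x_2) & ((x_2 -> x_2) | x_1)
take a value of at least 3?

9

value 5: 1 assignment (counts)
value 4: 3 assignments (counts)
value 3: 5 assignments (counts)
value 2: 7 assignments
value 1: 9 assignments
value 0: 11 assignments
So 9 of the 36 assignments meet the threshold.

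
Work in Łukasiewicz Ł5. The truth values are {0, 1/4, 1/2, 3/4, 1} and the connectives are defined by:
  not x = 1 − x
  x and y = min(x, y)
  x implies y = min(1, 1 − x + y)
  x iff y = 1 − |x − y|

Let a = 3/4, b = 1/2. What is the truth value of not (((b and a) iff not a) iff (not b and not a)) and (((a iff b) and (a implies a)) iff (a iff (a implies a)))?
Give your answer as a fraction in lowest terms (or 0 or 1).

b and a = 1/2 and 3/4 = 1/2
not a = not 3/4 = 1/4
(b and a) iff not a = 1/2 iff 1/4 = 3/4
not b = not 1/2 = 1/2
not a = not 3/4 = 1/4
not b and not a = 1/2 and 1/4 = 1/4
((b and a) iff not a) iff (not b and not a) = 3/4 iff 1/4 = 1/2
not (((b and a) iff not a) iff (not b and not a)) = not 1/2 = 1/2
a iff b = 3/4 iff 1/2 = 3/4
a implies a = 3/4 implies 3/4 = 1
(a iff b) and (a implies a) = 3/4 and 1 = 3/4
a implies a = 3/4 implies 3/4 = 1
a iff (a implies a) = 3/4 iff 1 = 3/4
((a iff b) and (a implies a)) iff (a iff (a implies a)) = 3/4 iff 3/4 = 1
not (((b and a) iff not a) iff (not b and not a)) and (((a iff b) and (a implies a)) iff (a iff (a implies a))) = 1/2 and 1 = 1/2

1/2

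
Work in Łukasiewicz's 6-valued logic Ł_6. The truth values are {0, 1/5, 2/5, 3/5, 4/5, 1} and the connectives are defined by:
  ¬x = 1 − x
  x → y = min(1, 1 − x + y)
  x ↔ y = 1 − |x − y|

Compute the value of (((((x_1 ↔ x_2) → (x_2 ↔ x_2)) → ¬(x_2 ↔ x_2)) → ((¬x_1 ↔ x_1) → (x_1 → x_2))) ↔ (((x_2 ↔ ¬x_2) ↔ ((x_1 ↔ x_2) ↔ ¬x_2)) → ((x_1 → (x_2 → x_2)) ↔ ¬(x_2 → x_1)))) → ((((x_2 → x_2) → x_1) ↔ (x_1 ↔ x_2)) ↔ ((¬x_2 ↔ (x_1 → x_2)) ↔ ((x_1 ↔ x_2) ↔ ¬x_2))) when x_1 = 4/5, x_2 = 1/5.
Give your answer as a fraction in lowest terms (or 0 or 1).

1

x_1 ↔ x_2 = 4/5 ↔ 1/5 = 2/5
x_2 ↔ x_2 = 1/5 ↔ 1/5 = 1
(x_1 ↔ x_2) → (x_2 ↔ x_2) = 2/5 → 1 = 1
x_2 ↔ x_2 = 1/5 ↔ 1/5 = 1
¬(x_2 ↔ x_2) = ¬1 = 0
((x_1 ↔ x_2) → (x_2 ↔ x_2)) → ¬(x_2 ↔ x_2) = 1 → 0 = 0
¬x_1 = ¬4/5 = 1/5
¬x_1 ↔ x_1 = 1/5 ↔ 4/5 = 2/5
x_1 → x_2 = 4/5 → 1/5 = 2/5
(¬x_1 ↔ x_1) → (x_1 → x_2) = 2/5 → 2/5 = 1
(((x_1 ↔ x_2) → (x_2 ↔ x_2)) → ¬(x_2 ↔ x_2)) → ((¬x_1 ↔ x_1) → (x_1 → x_2)) = 0 → 1 = 1
¬x_2 = ¬1/5 = 4/5
x_2 ↔ ¬x_2 = 1/5 ↔ 4/5 = 2/5
x_1 ↔ x_2 = 4/5 ↔ 1/5 = 2/5
¬x_2 = ¬1/5 = 4/5
(x_1 ↔ x_2) ↔ ¬x_2 = 2/5 ↔ 4/5 = 3/5
(x_2 ↔ ¬x_2) ↔ ((x_1 ↔ x_2) ↔ ¬x_2) = 2/5 ↔ 3/5 = 4/5
x_2 → x_2 = 1/5 → 1/5 = 1
x_1 → (x_2 → x_2) = 4/5 → 1 = 1
x_2 → x_1 = 1/5 → 4/5 = 1
¬(x_2 → x_1) = ¬1 = 0
(x_1 → (x_2 → x_2)) ↔ ¬(x_2 → x_1) = 1 ↔ 0 = 0
((x_2 ↔ ¬x_2) ↔ ((x_1 ↔ x_2) ↔ ¬x_2)) → ((x_1 → (x_2 → x_2)) ↔ ¬(x_2 → x_1)) = 4/5 → 0 = 1/5
((((x_1 ↔ x_2) → (x_2 ↔ x_2)) → ¬(x_2 ↔ x_2)) → ((¬x_1 ↔ x_1) → (x_1 → x_2))) ↔ (((x_2 ↔ ¬x_2) ↔ ((x_1 ↔ x_2) ↔ ¬x_2)) → ((x_1 → (x_2 → x_2)) ↔ ¬(x_2 → x_1))) = 1 ↔ 1/5 = 1/5
x_2 → x_2 = 1/5 → 1/5 = 1
(x_2 → x_2) → x_1 = 1 → 4/5 = 4/5
x_1 ↔ x_2 = 4/5 ↔ 1/5 = 2/5
((x_2 → x_2) → x_1) ↔ (x_1 ↔ x_2) = 4/5 ↔ 2/5 = 3/5
¬x_2 = ¬1/5 = 4/5
x_1 → x_2 = 4/5 → 1/5 = 2/5
¬x_2 ↔ (x_1 → x_2) = 4/5 ↔ 2/5 = 3/5
x_1 ↔ x_2 = 4/5 ↔ 1/5 = 2/5
¬x_2 = ¬1/5 = 4/5
(x_1 ↔ x_2) ↔ ¬x_2 = 2/5 ↔ 4/5 = 3/5
(¬x_2 ↔ (x_1 → x_2)) ↔ ((x_1 ↔ x_2) ↔ ¬x_2) = 3/5 ↔ 3/5 = 1
(((x_2 → x_2) → x_1) ↔ (x_1 ↔ x_2)) ↔ ((¬x_2 ↔ (x_1 → x_2)) ↔ ((x_1 ↔ x_2) ↔ ¬x_2)) = 3/5 ↔ 1 = 3/5
(((((x_1 ↔ x_2) → (x_2 ↔ x_2)) → ¬(x_2 ↔ x_2)) → ((¬x_1 ↔ x_1) → (x_1 → x_2))) ↔ (((x_2 ↔ ¬x_2) ↔ ((x_1 ↔ x_2) ↔ ¬x_2)) → ((x_1 → (x_2 → x_2)) ↔ ¬(x_2 → x_1)))) → ((((x_2 → x_2) → x_1) ↔ (x_1 ↔ x_2)) ↔ ((¬x_2 ↔ (x_1 → x_2)) ↔ ((x_1 ↔ x_2) ↔ ¬x_2))) = 1/5 → 3/5 = 1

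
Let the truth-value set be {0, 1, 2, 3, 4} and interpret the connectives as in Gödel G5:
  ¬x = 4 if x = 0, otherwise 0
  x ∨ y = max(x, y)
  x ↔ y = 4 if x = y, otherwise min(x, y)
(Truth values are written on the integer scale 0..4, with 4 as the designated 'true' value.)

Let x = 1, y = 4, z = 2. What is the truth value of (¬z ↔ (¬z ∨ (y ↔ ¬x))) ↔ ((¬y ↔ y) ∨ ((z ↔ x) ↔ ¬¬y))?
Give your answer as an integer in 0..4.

1

¬z = ¬2 = 0
¬z = ¬2 = 0
¬x = ¬1 = 0
y ↔ ¬x = 4 ↔ 0 = 0
¬z ∨ (y ↔ ¬x) = 0 ∨ 0 = 0
¬z ↔ (¬z ∨ (y ↔ ¬x)) = 0 ↔ 0 = 4
¬y = ¬4 = 0
¬y ↔ y = 0 ↔ 4 = 0
z ↔ x = 2 ↔ 1 = 1
¬y = ¬4 = 0
¬¬y = ¬0 = 4
(z ↔ x) ↔ ¬¬y = 1 ↔ 4 = 1
(¬y ↔ y) ∨ ((z ↔ x) ↔ ¬¬y) = 0 ∨ 1 = 1
(¬z ↔ (¬z ∨ (y ↔ ¬x))) ↔ ((¬y ↔ y) ∨ ((z ↔ x) ↔ ¬¬y)) = 4 ↔ 1 = 1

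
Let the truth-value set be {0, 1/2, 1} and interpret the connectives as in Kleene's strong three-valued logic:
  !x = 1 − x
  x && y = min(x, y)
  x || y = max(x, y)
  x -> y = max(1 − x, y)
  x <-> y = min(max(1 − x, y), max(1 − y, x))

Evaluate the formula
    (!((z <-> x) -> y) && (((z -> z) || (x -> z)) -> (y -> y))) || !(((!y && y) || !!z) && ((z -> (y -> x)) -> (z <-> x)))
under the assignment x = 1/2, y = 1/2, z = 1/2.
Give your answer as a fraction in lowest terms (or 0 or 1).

z <-> x = 1/2 <-> 1/2 = 1/2
(z <-> x) -> y = 1/2 -> 1/2 = 1/2
!((z <-> x) -> y) = !1/2 = 1/2
z -> z = 1/2 -> 1/2 = 1/2
x -> z = 1/2 -> 1/2 = 1/2
(z -> z) || (x -> z) = 1/2 || 1/2 = 1/2
y -> y = 1/2 -> 1/2 = 1/2
((z -> z) || (x -> z)) -> (y -> y) = 1/2 -> 1/2 = 1/2
!((z <-> x) -> y) && (((z -> z) || (x -> z)) -> (y -> y)) = 1/2 && 1/2 = 1/2
!y = !1/2 = 1/2
!y && y = 1/2 && 1/2 = 1/2
!z = !1/2 = 1/2
!!z = !1/2 = 1/2
(!y && y) || !!z = 1/2 || 1/2 = 1/2
y -> x = 1/2 -> 1/2 = 1/2
z -> (y -> x) = 1/2 -> 1/2 = 1/2
z <-> x = 1/2 <-> 1/2 = 1/2
(z -> (y -> x)) -> (z <-> x) = 1/2 -> 1/2 = 1/2
((!y && y) || !!z) && ((z -> (y -> x)) -> (z <-> x)) = 1/2 && 1/2 = 1/2
!(((!y && y) || !!z) && ((z -> (y -> x)) -> (z <-> x))) = !1/2 = 1/2
(!((z <-> x) -> y) && (((z -> z) || (x -> z)) -> (y -> y))) || !(((!y && y) || !!z) && ((z -> (y -> x)) -> (z <-> x))) = 1/2 || 1/2 = 1/2

1/2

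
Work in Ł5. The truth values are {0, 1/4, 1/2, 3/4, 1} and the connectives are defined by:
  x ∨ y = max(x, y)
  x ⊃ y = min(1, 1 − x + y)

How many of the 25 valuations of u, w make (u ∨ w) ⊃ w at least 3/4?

19

value 1: 15 assignments (counts)
value 3/4: 4 assignments (counts)
value 1/2: 3 assignments
value 1/4: 2 assignments
value 0: 1 assignment
So 19 of the 25 assignments meet the threshold.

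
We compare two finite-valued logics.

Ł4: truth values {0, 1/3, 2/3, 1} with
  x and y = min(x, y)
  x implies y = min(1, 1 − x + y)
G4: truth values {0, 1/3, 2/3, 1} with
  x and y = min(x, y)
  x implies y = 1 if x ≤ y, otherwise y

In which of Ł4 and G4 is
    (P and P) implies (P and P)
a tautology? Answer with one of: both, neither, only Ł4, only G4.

In Ł4: every assignment gives 1 — tautology.
In G4: every assignment gives 1 — tautology.

both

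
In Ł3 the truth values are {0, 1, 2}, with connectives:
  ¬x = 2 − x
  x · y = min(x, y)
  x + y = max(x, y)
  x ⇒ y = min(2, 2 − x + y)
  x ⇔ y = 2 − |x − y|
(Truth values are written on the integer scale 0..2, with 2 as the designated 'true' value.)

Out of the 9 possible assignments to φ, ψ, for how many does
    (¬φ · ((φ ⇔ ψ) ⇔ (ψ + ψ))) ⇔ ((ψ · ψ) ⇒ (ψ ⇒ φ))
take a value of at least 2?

φ = 0, ψ = 0 ↦ 0  <
φ = 0, ψ = 1 ↦ 2  ≥
φ = 0, ψ = 2 ↦ 2  ≥
φ = 1, ψ = 0 ↦ 1  <
φ = 1, ψ = 1 ↦ 1  <
φ = 1, ψ = 2 ↦ 2  ≥
φ = 2, ψ = 0 ↦ 0  <
φ = 2, ψ = 1 ↦ 0  <
φ = 2, ψ = 2 ↦ 0  <
So 3 of the 9 assignments meet the threshold.

3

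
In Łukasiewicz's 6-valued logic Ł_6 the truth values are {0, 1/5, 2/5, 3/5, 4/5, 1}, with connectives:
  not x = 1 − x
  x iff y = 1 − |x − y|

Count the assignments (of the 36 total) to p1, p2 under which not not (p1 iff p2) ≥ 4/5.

16

value 1: 6 assignments (counts)
value 4/5: 10 assignments (counts)
value 3/5: 8 assignments
value 2/5: 6 assignments
value 1/5: 4 assignments
value 0: 2 assignments
So 16 of the 36 assignments meet the threshold.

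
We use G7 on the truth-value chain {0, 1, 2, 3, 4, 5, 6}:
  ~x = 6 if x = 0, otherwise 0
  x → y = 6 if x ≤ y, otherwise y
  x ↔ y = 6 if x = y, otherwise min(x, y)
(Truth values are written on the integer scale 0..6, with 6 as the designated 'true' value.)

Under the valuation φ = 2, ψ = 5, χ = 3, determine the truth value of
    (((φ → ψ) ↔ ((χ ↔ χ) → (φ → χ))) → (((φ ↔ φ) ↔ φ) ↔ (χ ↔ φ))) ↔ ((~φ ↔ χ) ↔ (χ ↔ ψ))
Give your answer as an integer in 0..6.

φ → ψ = 2 → 5 = 6
χ ↔ χ = 3 ↔ 3 = 6
φ → χ = 2 → 3 = 6
(χ ↔ χ) → (φ → χ) = 6 → 6 = 6
(φ → ψ) ↔ ((χ ↔ χ) → (φ → χ)) = 6 ↔ 6 = 6
φ ↔ φ = 2 ↔ 2 = 6
(φ ↔ φ) ↔ φ = 6 ↔ 2 = 2
χ ↔ φ = 3 ↔ 2 = 2
((φ ↔ φ) ↔ φ) ↔ (χ ↔ φ) = 2 ↔ 2 = 6
((φ → ψ) ↔ ((χ ↔ χ) → (φ → χ))) → (((φ ↔ φ) ↔ φ) ↔ (χ ↔ φ)) = 6 → 6 = 6
~φ = ~2 = 0
~φ ↔ χ = 0 ↔ 3 = 0
χ ↔ ψ = 3 ↔ 5 = 3
(~φ ↔ χ) ↔ (χ ↔ ψ) = 0 ↔ 3 = 0
(((φ → ψ) ↔ ((χ ↔ χ) → (φ → χ))) → (((φ ↔ φ) ↔ φ) ↔ (χ ↔ φ))) ↔ ((~φ ↔ χ) ↔ (χ ↔ ψ)) = 6 ↔ 0 = 0

0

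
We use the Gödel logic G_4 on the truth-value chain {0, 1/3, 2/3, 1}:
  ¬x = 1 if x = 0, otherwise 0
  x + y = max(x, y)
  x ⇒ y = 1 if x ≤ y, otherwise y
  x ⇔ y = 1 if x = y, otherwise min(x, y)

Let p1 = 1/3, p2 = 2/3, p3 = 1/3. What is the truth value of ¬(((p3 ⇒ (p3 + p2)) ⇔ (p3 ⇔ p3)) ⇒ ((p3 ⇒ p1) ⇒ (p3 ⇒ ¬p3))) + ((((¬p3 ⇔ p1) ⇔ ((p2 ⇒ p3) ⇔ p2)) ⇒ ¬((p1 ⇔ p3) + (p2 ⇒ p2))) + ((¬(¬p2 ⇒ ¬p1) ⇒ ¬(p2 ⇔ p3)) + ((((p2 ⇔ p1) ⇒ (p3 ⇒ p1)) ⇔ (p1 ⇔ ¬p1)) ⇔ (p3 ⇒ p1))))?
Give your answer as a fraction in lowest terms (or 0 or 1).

p3 + p2 = 1/3 + 2/3 = 2/3
p3 ⇒ (p3 + p2) = 1/3 ⇒ 2/3 = 1
p3 ⇔ p3 = 1/3 ⇔ 1/3 = 1
(p3 ⇒ (p3 + p2)) ⇔ (p3 ⇔ p3) = 1 ⇔ 1 = 1
p3 ⇒ p1 = 1/3 ⇒ 1/3 = 1
¬p3 = ¬1/3 = 0
p3 ⇒ ¬p3 = 1/3 ⇒ 0 = 0
(p3 ⇒ p1) ⇒ (p3 ⇒ ¬p3) = 1 ⇒ 0 = 0
((p3 ⇒ (p3 + p2)) ⇔ (p3 ⇔ p3)) ⇒ ((p3 ⇒ p1) ⇒ (p3 ⇒ ¬p3)) = 1 ⇒ 0 = 0
¬(((p3 ⇒ (p3 + p2)) ⇔ (p3 ⇔ p3)) ⇒ ((p3 ⇒ p1) ⇒ (p3 ⇒ ¬p3))) = ¬0 = 1
¬p3 = ¬1/3 = 0
¬p3 ⇔ p1 = 0 ⇔ 1/3 = 0
p2 ⇒ p3 = 2/3 ⇒ 1/3 = 1/3
(p2 ⇒ p3) ⇔ p2 = 1/3 ⇔ 2/3 = 1/3
(¬p3 ⇔ p1) ⇔ ((p2 ⇒ p3) ⇔ p2) = 0 ⇔ 1/3 = 0
p1 ⇔ p3 = 1/3 ⇔ 1/3 = 1
p2 ⇒ p2 = 2/3 ⇒ 2/3 = 1
(p1 ⇔ p3) + (p2 ⇒ p2) = 1 + 1 = 1
¬((p1 ⇔ p3) + (p2 ⇒ p2)) = ¬1 = 0
((¬p3 ⇔ p1) ⇔ ((p2 ⇒ p3) ⇔ p2)) ⇒ ¬((p1 ⇔ p3) + (p2 ⇒ p2)) = 0 ⇒ 0 = 1
¬p2 = ¬2/3 = 0
¬p1 = ¬1/3 = 0
¬p2 ⇒ ¬p1 = 0 ⇒ 0 = 1
¬(¬p2 ⇒ ¬p1) = ¬1 = 0
p2 ⇔ p3 = 2/3 ⇔ 1/3 = 1/3
¬(p2 ⇔ p3) = ¬1/3 = 0
¬(¬p2 ⇒ ¬p1) ⇒ ¬(p2 ⇔ p3) = 0 ⇒ 0 = 1
p2 ⇔ p1 = 2/3 ⇔ 1/3 = 1/3
p3 ⇒ p1 = 1/3 ⇒ 1/3 = 1
(p2 ⇔ p1) ⇒ (p3 ⇒ p1) = 1/3 ⇒ 1 = 1
¬p1 = ¬1/3 = 0
p1 ⇔ ¬p1 = 1/3 ⇔ 0 = 0
((p2 ⇔ p1) ⇒ (p3 ⇒ p1)) ⇔ (p1 ⇔ ¬p1) = 1 ⇔ 0 = 0
p3 ⇒ p1 = 1/3 ⇒ 1/3 = 1
(((p2 ⇔ p1) ⇒ (p3 ⇒ p1)) ⇔ (p1 ⇔ ¬p1)) ⇔ (p3 ⇒ p1) = 0 ⇔ 1 = 0
(¬(¬p2 ⇒ ¬p1) ⇒ ¬(p2 ⇔ p3)) + ((((p2 ⇔ p1) ⇒ (p3 ⇒ p1)) ⇔ (p1 ⇔ ¬p1)) ⇔ (p3 ⇒ p1)) = 1 + 0 = 1
(((¬p3 ⇔ p1) ⇔ ((p2 ⇒ p3) ⇔ p2)) ⇒ ¬((p1 ⇔ p3) + (p2 ⇒ p2))) + ((¬(¬p2 ⇒ ¬p1) ⇒ ¬(p2 ⇔ p3)) + ((((p2 ⇔ p1) ⇒ (p3 ⇒ p1)) ⇔ (p1 ⇔ ¬p1)) ⇔ (p3 ⇒ p1))) = 1 + 1 = 1
¬(((p3 ⇒ (p3 + p2)) ⇔ (p3 ⇔ p3)) ⇒ ((p3 ⇒ p1) ⇒ (p3 ⇒ ¬p3))) + ((((¬p3 ⇔ p1) ⇔ ((p2 ⇒ p3) ⇔ p2)) ⇒ ¬((p1 ⇔ p3) + (p2 ⇒ p2))) + ((¬(¬p2 ⇒ ¬p1) ⇒ ¬(p2 ⇔ p3)) + ((((p2 ⇔ p1) ⇒ (p3 ⇒ p1)) ⇔ (p1 ⇔ ¬p1)) ⇔ (p3 ⇒ p1)))) = 1 + 1 = 1

1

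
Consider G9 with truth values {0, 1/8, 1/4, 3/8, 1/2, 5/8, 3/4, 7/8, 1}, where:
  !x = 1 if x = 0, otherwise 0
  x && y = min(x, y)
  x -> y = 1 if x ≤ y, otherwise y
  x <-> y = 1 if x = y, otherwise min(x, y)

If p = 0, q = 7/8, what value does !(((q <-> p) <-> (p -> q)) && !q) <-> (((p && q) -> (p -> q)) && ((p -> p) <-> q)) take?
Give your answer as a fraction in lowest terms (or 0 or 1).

q <-> p = 7/8 <-> 0 = 0
p -> q = 0 -> 7/8 = 1
(q <-> p) <-> (p -> q) = 0 <-> 1 = 0
!q = !7/8 = 0
((q <-> p) <-> (p -> q)) && !q = 0 && 0 = 0
!(((q <-> p) <-> (p -> q)) && !q) = !0 = 1
p && q = 0 && 7/8 = 0
p -> q = 0 -> 7/8 = 1
(p && q) -> (p -> q) = 0 -> 1 = 1
p -> p = 0 -> 0 = 1
(p -> p) <-> q = 1 <-> 7/8 = 7/8
((p && q) -> (p -> q)) && ((p -> p) <-> q) = 1 && 7/8 = 7/8
!(((q <-> p) <-> (p -> q)) && !q) <-> (((p && q) -> (p -> q)) && ((p -> p) <-> q)) = 1 <-> 7/8 = 7/8

7/8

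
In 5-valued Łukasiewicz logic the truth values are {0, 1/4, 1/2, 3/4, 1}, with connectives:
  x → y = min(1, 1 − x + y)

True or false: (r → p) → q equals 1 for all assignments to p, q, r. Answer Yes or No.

Counterexample: take p = 0, q = 0, r = 0.
r → p = 0 → 0 = 1
(r → p) → q = 1 → 0 = 0
This gives 0 ≠ 1.

No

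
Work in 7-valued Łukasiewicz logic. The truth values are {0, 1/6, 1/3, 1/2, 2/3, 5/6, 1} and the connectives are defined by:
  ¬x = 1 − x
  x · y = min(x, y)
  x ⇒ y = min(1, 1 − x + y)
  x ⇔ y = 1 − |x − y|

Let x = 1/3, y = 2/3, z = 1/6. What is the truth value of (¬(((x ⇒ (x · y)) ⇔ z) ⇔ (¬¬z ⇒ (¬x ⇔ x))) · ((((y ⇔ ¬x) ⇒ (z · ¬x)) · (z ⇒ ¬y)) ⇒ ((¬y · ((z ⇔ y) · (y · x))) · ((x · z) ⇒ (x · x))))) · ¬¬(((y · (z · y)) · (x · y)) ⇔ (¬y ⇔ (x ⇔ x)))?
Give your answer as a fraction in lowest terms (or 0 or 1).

x · y = 1/3 · 2/3 = 1/3
x ⇒ (x · y) = 1/3 ⇒ 1/3 = 1
(x ⇒ (x · y)) ⇔ z = 1 ⇔ 1/6 = 1/6
¬z = ¬1/6 = 5/6
¬¬z = ¬5/6 = 1/6
¬x = ¬1/3 = 2/3
¬x ⇔ x = 2/3 ⇔ 1/3 = 2/3
¬¬z ⇒ (¬x ⇔ x) = 1/6 ⇒ 2/3 = 1
((x ⇒ (x · y)) ⇔ z) ⇔ (¬¬z ⇒ (¬x ⇔ x)) = 1/6 ⇔ 1 = 1/6
¬(((x ⇒ (x · y)) ⇔ z) ⇔ (¬¬z ⇒ (¬x ⇔ x))) = ¬1/6 = 5/6
¬x = ¬1/3 = 2/3
y ⇔ ¬x = 2/3 ⇔ 2/3 = 1
¬x = ¬1/3 = 2/3
z · ¬x = 1/6 · 2/3 = 1/6
(y ⇔ ¬x) ⇒ (z · ¬x) = 1 ⇒ 1/6 = 1/6
¬y = ¬2/3 = 1/3
z ⇒ ¬y = 1/6 ⇒ 1/3 = 1
((y ⇔ ¬x) ⇒ (z · ¬x)) · (z ⇒ ¬y) = 1/6 · 1 = 1/6
¬y = ¬2/3 = 1/3
z ⇔ y = 1/6 ⇔ 2/3 = 1/2
y · x = 2/3 · 1/3 = 1/3
(z ⇔ y) · (y · x) = 1/2 · 1/3 = 1/3
¬y · ((z ⇔ y) · (y · x)) = 1/3 · 1/3 = 1/3
x · z = 1/3 · 1/6 = 1/6
x · x = 1/3 · 1/3 = 1/3
(x · z) ⇒ (x · x) = 1/6 ⇒ 1/3 = 1
(¬y · ((z ⇔ y) · (y · x))) · ((x · z) ⇒ (x · x)) = 1/3 · 1 = 1/3
(((y ⇔ ¬x) ⇒ (z · ¬x)) · (z ⇒ ¬y)) ⇒ ((¬y · ((z ⇔ y) · (y · x))) · ((x · z) ⇒ (x · x))) = 1/6 ⇒ 1/3 = 1
¬(((x ⇒ (x · y)) ⇔ z) ⇔ (¬¬z ⇒ (¬x ⇔ x))) · ((((y ⇔ ¬x) ⇒ (z · ¬x)) · (z ⇒ ¬y)) ⇒ ((¬y · ((z ⇔ y) · (y · x))) · ((x · z) ⇒ (x · x)))) = 5/6 · 1 = 5/6
z · y = 1/6 · 2/3 = 1/6
y · (z · y) = 2/3 · 1/6 = 1/6
x · y = 1/3 · 2/3 = 1/3
(y · (z · y)) · (x · y) = 1/6 · 1/3 = 1/6
¬y = ¬2/3 = 1/3
x ⇔ x = 1/3 ⇔ 1/3 = 1
¬y ⇔ (x ⇔ x) = 1/3 ⇔ 1 = 1/3
((y · (z · y)) · (x · y)) ⇔ (¬y ⇔ (x ⇔ x)) = 1/6 ⇔ 1/3 = 5/6
¬(((y · (z · y)) · (x · y)) ⇔ (¬y ⇔ (x ⇔ x))) = ¬5/6 = 1/6
¬¬(((y · (z · y)) · (x · y)) ⇔ (¬y ⇔ (x ⇔ x))) = ¬1/6 = 5/6
(¬(((x ⇒ (x · y)) ⇔ z) ⇔ (¬¬z ⇒ (¬x ⇔ x))) · ((((y ⇔ ¬x) ⇒ (z · ¬x)) · (z ⇒ ¬y)) ⇒ ((¬y · ((z ⇔ y) · (y · x))) · ((x · z) ⇒ (x · x))))) · ¬¬(((y · (z · y)) · (x · y)) ⇔ (¬y ⇔ (x ⇔ x))) = 5/6 · 5/6 = 5/6

5/6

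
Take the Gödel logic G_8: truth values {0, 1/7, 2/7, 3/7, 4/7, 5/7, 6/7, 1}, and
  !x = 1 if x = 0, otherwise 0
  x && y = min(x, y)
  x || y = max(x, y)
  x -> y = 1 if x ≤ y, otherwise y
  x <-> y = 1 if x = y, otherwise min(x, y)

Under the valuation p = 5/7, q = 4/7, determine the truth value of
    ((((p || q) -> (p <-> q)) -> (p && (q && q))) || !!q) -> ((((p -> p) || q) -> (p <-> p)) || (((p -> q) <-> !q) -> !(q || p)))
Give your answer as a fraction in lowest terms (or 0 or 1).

1

p || q = 5/7 || 4/7 = 5/7
p <-> q = 5/7 <-> 4/7 = 4/7
(p || q) -> (p <-> q) = 5/7 -> 4/7 = 4/7
q && q = 4/7 && 4/7 = 4/7
p && (q && q) = 5/7 && 4/7 = 4/7
((p || q) -> (p <-> q)) -> (p && (q && q)) = 4/7 -> 4/7 = 1
!q = !4/7 = 0
!!q = !0 = 1
(((p || q) -> (p <-> q)) -> (p && (q && q))) || !!q = 1 || 1 = 1
p -> p = 5/7 -> 5/7 = 1
(p -> p) || q = 1 || 4/7 = 1
p <-> p = 5/7 <-> 5/7 = 1
((p -> p) || q) -> (p <-> p) = 1 -> 1 = 1
p -> q = 5/7 -> 4/7 = 4/7
!q = !4/7 = 0
(p -> q) <-> !q = 4/7 <-> 0 = 0
q || p = 4/7 || 5/7 = 5/7
!(q || p) = !5/7 = 0
((p -> q) <-> !q) -> !(q || p) = 0 -> 0 = 1
(((p -> p) || q) -> (p <-> p)) || (((p -> q) <-> !q) -> !(q || p)) = 1 || 1 = 1
((((p || q) -> (p <-> q)) -> (p && (q && q))) || !!q) -> ((((p -> p) || q) -> (p <-> p)) || (((p -> q) <-> !q) -> !(q || p))) = 1 -> 1 = 1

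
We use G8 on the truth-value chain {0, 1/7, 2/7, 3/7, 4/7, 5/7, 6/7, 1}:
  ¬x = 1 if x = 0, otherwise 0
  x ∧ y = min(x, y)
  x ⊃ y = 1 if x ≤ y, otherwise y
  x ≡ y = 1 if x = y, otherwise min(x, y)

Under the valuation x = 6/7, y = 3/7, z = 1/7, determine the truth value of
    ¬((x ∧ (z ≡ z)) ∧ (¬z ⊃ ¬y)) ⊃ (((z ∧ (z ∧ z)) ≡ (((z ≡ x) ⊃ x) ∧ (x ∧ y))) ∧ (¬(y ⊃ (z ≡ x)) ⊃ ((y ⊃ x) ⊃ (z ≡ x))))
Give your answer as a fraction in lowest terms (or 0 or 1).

z ≡ z = 1/7 ≡ 1/7 = 1
x ∧ (z ≡ z) = 6/7 ∧ 1 = 6/7
¬z = ¬1/7 = 0
¬y = ¬3/7 = 0
¬z ⊃ ¬y = 0 ⊃ 0 = 1
(x ∧ (z ≡ z)) ∧ (¬z ⊃ ¬y) = 6/7 ∧ 1 = 6/7
¬((x ∧ (z ≡ z)) ∧ (¬z ⊃ ¬y)) = ¬6/7 = 0
z ∧ z = 1/7 ∧ 1/7 = 1/7
z ∧ (z ∧ z) = 1/7 ∧ 1/7 = 1/7
z ≡ x = 1/7 ≡ 6/7 = 1/7
(z ≡ x) ⊃ x = 1/7 ⊃ 6/7 = 1
x ∧ y = 6/7 ∧ 3/7 = 3/7
((z ≡ x) ⊃ x) ∧ (x ∧ y) = 1 ∧ 3/7 = 3/7
(z ∧ (z ∧ z)) ≡ (((z ≡ x) ⊃ x) ∧ (x ∧ y)) = 1/7 ≡ 3/7 = 1/7
z ≡ x = 1/7 ≡ 6/7 = 1/7
y ⊃ (z ≡ x) = 3/7 ⊃ 1/7 = 1/7
¬(y ⊃ (z ≡ x)) = ¬1/7 = 0
y ⊃ x = 3/7 ⊃ 6/7 = 1
z ≡ x = 1/7 ≡ 6/7 = 1/7
(y ⊃ x) ⊃ (z ≡ x) = 1 ⊃ 1/7 = 1/7
¬(y ⊃ (z ≡ x)) ⊃ ((y ⊃ x) ⊃ (z ≡ x)) = 0 ⊃ 1/7 = 1
((z ∧ (z ∧ z)) ≡ (((z ≡ x) ⊃ x) ∧ (x ∧ y))) ∧ (¬(y ⊃ (z ≡ x)) ⊃ ((y ⊃ x) ⊃ (z ≡ x))) = 1/7 ∧ 1 = 1/7
¬((x ∧ (z ≡ z)) ∧ (¬z ⊃ ¬y)) ⊃ (((z ∧ (z ∧ z)) ≡ (((z ≡ x) ⊃ x) ∧ (x ∧ y))) ∧ (¬(y ⊃ (z ≡ x)) ⊃ ((y ⊃ x) ⊃ (z ≡ x)))) = 0 ⊃ 1/7 = 1

1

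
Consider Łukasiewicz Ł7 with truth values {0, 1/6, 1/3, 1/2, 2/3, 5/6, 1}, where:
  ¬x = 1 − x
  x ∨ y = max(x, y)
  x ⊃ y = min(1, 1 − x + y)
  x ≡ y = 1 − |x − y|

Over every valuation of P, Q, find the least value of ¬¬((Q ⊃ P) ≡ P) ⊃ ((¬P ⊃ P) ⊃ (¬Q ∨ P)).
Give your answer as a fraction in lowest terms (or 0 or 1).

1/2

Take P = 1/2, Q = 1:
Q ⊃ P = 1 ⊃ 1/2 = 1/2
(Q ⊃ P) ≡ P = 1/2 ≡ 1/2 = 1
¬((Q ⊃ P) ≡ P) = ¬1 = 0
¬¬((Q ⊃ P) ≡ P) = ¬0 = 1
¬P = ¬1/2 = 1/2
¬P ⊃ P = 1/2 ⊃ 1/2 = 1
¬Q = ¬1 = 0
¬Q ∨ P = 0 ∨ 1/2 = 1/2
(¬P ⊃ P) ⊃ (¬Q ∨ P) = 1 ⊃ 1/2 = 1/2
¬¬((Q ⊃ P) ≡ P) ⊃ ((¬P ⊃ P) ⊃ (¬Q ∨ P)) = 1 ⊃ 1/2 = 1/2
No assignment yields a value below 1/2, so this is the minimum.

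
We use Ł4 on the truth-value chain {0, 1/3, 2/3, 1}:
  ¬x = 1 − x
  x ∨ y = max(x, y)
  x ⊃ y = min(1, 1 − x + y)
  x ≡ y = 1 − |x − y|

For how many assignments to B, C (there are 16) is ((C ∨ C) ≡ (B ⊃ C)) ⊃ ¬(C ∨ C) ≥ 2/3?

11

B = 0, C = 0 ↦ 1  ≥
B = 0, C = 1/3 ↦ 1  ≥
B = 0, C = 2/3 ↦ 2/3  ≥
B = 0, C = 1 ↦ 0  <
B = 1/3, C = 0 ↦ 1  ≥
B = 1/3, C = 1/3 ↦ 1  ≥
B = 1/3, C = 2/3 ↦ 2/3  ≥
B = 1/3, C = 1 ↦ 0  <
B = 2/3, C = 0 ↦ 1  ≥
B = 2/3, C = 1/3 ↦ 1  ≥
B = 2/3, C = 2/3 ↦ 2/3  ≥
B = 2/3, C = 1 ↦ 0  <
B = 1, C = 0 ↦ 1  ≥
B = 1, C = 1/3 ↦ 2/3  ≥
B = 1, C = 2/3 ↦ 1/3  <
B = 1, C = 1 ↦ 0  <
So 11 of the 16 assignments meet the threshold.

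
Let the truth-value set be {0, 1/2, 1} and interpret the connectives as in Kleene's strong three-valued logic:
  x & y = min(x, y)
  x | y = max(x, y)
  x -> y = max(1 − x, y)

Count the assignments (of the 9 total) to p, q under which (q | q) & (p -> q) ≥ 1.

3

p = 0, q = 0 ↦ 0  <
p = 0, q = 1/2 ↦ 1/2  <
p = 0, q = 1 ↦ 1  ≥
p = 1/2, q = 0 ↦ 0  <
p = 1/2, q = 1/2 ↦ 1/2  <
p = 1/2, q = 1 ↦ 1  ≥
p = 1, q = 0 ↦ 0  <
p = 1, q = 1/2 ↦ 1/2  <
p = 1, q = 1 ↦ 1  ≥
So 3 of the 9 assignments meet the threshold.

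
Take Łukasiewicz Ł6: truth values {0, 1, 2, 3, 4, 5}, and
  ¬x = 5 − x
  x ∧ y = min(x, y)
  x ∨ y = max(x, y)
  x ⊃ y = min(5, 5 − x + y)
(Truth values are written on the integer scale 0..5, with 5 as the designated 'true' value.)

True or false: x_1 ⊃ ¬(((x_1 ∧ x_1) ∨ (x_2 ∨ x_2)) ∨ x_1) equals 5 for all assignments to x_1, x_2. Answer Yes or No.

Counterexample: take x_1 = 1, x_2 = 5.
x_1 ∧ x_1 = 1 ∧ 1 = 1
x_2 ∨ x_2 = 5 ∨ 5 = 5
(x_1 ∧ x_1) ∨ (x_2 ∨ x_2) = 1 ∨ 5 = 5
((x_1 ∧ x_1) ∨ (x_2 ∨ x_2)) ∨ x_1 = 5 ∨ 1 = 5
¬(((x_1 ∧ x_1) ∨ (x_2 ∨ x_2)) ∨ x_1) = ¬5 = 0
x_1 ⊃ ¬(((x_1 ∧ x_1) ∨ (x_2 ∨ x_2)) ∨ x_1) = 1 ⊃ 0 = 4
This gives 4 ≠ 5.

No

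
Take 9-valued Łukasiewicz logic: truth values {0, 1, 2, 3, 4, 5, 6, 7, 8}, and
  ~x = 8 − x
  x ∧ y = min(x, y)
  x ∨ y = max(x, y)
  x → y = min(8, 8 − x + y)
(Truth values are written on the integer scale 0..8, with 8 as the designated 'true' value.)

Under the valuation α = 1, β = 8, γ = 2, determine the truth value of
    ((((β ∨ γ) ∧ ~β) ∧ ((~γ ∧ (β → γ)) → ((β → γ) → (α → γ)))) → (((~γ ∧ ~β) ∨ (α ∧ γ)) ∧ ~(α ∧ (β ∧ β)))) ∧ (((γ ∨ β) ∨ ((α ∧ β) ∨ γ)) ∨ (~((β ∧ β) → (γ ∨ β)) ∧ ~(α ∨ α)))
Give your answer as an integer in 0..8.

β ∨ γ = 8 ∨ 2 = 8
~β = ~8 = 0
(β ∨ γ) ∧ ~β = 8 ∧ 0 = 0
~γ = ~2 = 6
β → γ = 8 → 2 = 2
~γ ∧ (β → γ) = 6 ∧ 2 = 2
β → γ = 8 → 2 = 2
α → γ = 1 → 2 = 8
(β → γ) → (α → γ) = 2 → 8 = 8
(~γ ∧ (β → γ)) → ((β → γ) → (α → γ)) = 2 → 8 = 8
((β ∨ γ) ∧ ~β) ∧ ((~γ ∧ (β → γ)) → ((β → γ) → (α → γ))) = 0 ∧ 8 = 0
~γ = ~2 = 6
~β = ~8 = 0
~γ ∧ ~β = 6 ∧ 0 = 0
α ∧ γ = 1 ∧ 2 = 1
(~γ ∧ ~β) ∨ (α ∧ γ) = 0 ∨ 1 = 1
β ∧ β = 8 ∧ 8 = 8
α ∧ (β ∧ β) = 1 ∧ 8 = 1
~(α ∧ (β ∧ β)) = ~1 = 7
((~γ ∧ ~β) ∨ (α ∧ γ)) ∧ ~(α ∧ (β ∧ β)) = 1 ∧ 7 = 1
(((β ∨ γ) ∧ ~β) ∧ ((~γ ∧ (β → γ)) → ((β → γ) → (α → γ)))) → (((~γ ∧ ~β) ∨ (α ∧ γ)) ∧ ~(α ∧ (β ∧ β))) = 0 → 1 = 8
γ ∨ β = 2 ∨ 8 = 8
α ∧ β = 1 ∧ 8 = 1
(α ∧ β) ∨ γ = 1 ∨ 2 = 2
(γ ∨ β) ∨ ((α ∧ β) ∨ γ) = 8 ∨ 2 = 8
β ∧ β = 8 ∧ 8 = 8
γ ∨ β = 2 ∨ 8 = 8
(β ∧ β) → (γ ∨ β) = 8 → 8 = 8
~((β ∧ β) → (γ ∨ β)) = ~8 = 0
α ∨ α = 1 ∨ 1 = 1
~(α ∨ α) = ~1 = 7
~((β ∧ β) → (γ ∨ β)) ∧ ~(α ∨ α) = 0 ∧ 7 = 0
((γ ∨ β) ∨ ((α ∧ β) ∨ γ)) ∨ (~((β ∧ β) → (γ ∨ β)) ∧ ~(α ∨ α)) = 8 ∨ 0 = 8
((((β ∨ γ) ∧ ~β) ∧ ((~γ ∧ (β → γ)) → ((β → γ) → (α → γ)))) → (((~γ ∧ ~β) ∨ (α ∧ γ)) ∧ ~(α ∧ (β ∧ β)))) ∧ (((γ ∨ β) ∨ ((α ∧ β) ∨ γ)) ∨ (~((β ∧ β) → (γ ∨ β)) ∧ ~(α ∨ α))) = 8 ∧ 8 = 8

8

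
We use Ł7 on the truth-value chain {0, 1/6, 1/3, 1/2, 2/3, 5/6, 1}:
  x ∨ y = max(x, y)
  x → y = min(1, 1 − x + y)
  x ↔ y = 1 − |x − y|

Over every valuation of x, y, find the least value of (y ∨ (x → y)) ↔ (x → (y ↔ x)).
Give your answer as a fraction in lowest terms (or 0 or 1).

Take x = 1/2, y = 0:
x → y = 1/2 → 0 = 1/2
y ∨ (x → y) = 0 ∨ 1/2 = 1/2
y ↔ x = 0 ↔ 1/2 = 1/2
x → (y ↔ x) = 1/2 → 1/2 = 1
(y ∨ (x → y)) ↔ (x → (y ↔ x)) = 1/2 ↔ 1 = 1/2
No assignment yields a value below 1/2, so this is the minimum.

1/2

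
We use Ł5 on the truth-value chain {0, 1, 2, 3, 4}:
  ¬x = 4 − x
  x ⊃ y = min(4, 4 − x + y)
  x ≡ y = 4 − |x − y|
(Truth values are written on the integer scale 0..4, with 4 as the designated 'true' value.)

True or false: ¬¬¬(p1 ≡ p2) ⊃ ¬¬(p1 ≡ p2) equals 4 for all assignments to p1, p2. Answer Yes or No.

Counterexample: take p1 = 0, p2 = 3.
p1 ≡ p2 = 0 ≡ 3 = 1
¬(p1 ≡ p2) = ¬1 = 3
¬¬(p1 ≡ p2) = ¬3 = 1
¬¬¬(p1 ≡ p2) = ¬1 = 3
¬¬(p1 ≡ p2) = ¬3 = 1
¬¬¬(p1 ≡ p2) ⊃ ¬¬(p1 ≡ p2) = 3 ⊃ 1 = 2
This gives 2 ≠ 4.

No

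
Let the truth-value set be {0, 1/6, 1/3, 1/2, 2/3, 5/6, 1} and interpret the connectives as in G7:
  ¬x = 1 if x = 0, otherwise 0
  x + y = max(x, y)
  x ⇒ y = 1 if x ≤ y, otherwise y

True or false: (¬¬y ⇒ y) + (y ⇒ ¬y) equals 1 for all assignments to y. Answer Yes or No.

Counterexample: take y = 1/6.
¬y = ¬1/6 = 0
¬¬y = ¬0 = 1
¬¬y ⇒ y = 1 ⇒ 1/6 = 1/6
¬y = ¬1/6 = 0
y ⇒ ¬y = 1/6 ⇒ 0 = 0
(¬¬y ⇒ y) + (y ⇒ ¬y) = 1/6 + 0 = 1/6
This gives 1/6 ≠ 1.

No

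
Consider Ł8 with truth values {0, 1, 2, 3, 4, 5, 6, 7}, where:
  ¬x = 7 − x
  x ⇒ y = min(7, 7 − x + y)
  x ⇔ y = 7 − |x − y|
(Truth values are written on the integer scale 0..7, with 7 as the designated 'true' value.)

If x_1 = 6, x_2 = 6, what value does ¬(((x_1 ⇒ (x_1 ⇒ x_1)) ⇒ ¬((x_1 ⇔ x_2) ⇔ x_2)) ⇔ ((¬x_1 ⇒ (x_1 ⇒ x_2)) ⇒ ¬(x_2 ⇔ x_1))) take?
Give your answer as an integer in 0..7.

1

x_1 ⇒ x_1 = 6 ⇒ 6 = 7
x_1 ⇒ (x_1 ⇒ x_1) = 6 ⇒ 7 = 7
x_1 ⇔ x_2 = 6 ⇔ 6 = 7
(x_1 ⇔ x_2) ⇔ x_2 = 7 ⇔ 6 = 6
¬((x_1 ⇔ x_2) ⇔ x_2) = ¬6 = 1
(x_1 ⇒ (x_1 ⇒ x_1)) ⇒ ¬((x_1 ⇔ x_2) ⇔ x_2) = 7 ⇒ 1 = 1
¬x_1 = ¬6 = 1
x_1 ⇒ x_2 = 6 ⇒ 6 = 7
¬x_1 ⇒ (x_1 ⇒ x_2) = 1 ⇒ 7 = 7
x_2 ⇔ x_1 = 6 ⇔ 6 = 7
¬(x_2 ⇔ x_1) = ¬7 = 0
(¬x_1 ⇒ (x_1 ⇒ x_2)) ⇒ ¬(x_2 ⇔ x_1) = 7 ⇒ 0 = 0
((x_1 ⇒ (x_1 ⇒ x_1)) ⇒ ¬((x_1 ⇔ x_2) ⇔ x_2)) ⇔ ((¬x_1 ⇒ (x_1 ⇒ x_2)) ⇒ ¬(x_2 ⇔ x_1)) = 1 ⇔ 0 = 6
¬(((x_1 ⇒ (x_1 ⇒ x_1)) ⇒ ¬((x_1 ⇔ x_2) ⇔ x_2)) ⇔ ((¬x_1 ⇒ (x_1 ⇒ x_2)) ⇒ ¬(x_2 ⇔ x_1))) = ¬6 = 1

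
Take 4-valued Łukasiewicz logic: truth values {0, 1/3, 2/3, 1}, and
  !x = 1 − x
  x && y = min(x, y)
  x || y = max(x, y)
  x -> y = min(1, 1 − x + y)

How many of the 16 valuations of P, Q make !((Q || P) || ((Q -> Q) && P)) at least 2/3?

4

P = 0, Q = 0 ↦ 1  ≥
P = 0, Q = 1/3 ↦ 2/3  ≥
P = 0, Q = 2/3 ↦ 1/3  <
P = 0, Q = 1 ↦ 0  <
P = 1/3, Q = 0 ↦ 2/3  ≥
P = 1/3, Q = 1/3 ↦ 2/3  ≥
P = 1/3, Q = 2/3 ↦ 1/3  <
P = 1/3, Q = 1 ↦ 0  <
P = 2/3, Q = 0 ↦ 1/3  <
P = 2/3, Q = 1/3 ↦ 1/3  <
P = 2/3, Q = 2/3 ↦ 1/3  <
P = 2/3, Q = 1 ↦ 0  <
P = 1, Q = 0 ↦ 0  <
P = 1, Q = 1/3 ↦ 0  <
P = 1, Q = 2/3 ↦ 0  <
P = 1, Q = 1 ↦ 0  <
So 4 of the 16 assignments meet the threshold.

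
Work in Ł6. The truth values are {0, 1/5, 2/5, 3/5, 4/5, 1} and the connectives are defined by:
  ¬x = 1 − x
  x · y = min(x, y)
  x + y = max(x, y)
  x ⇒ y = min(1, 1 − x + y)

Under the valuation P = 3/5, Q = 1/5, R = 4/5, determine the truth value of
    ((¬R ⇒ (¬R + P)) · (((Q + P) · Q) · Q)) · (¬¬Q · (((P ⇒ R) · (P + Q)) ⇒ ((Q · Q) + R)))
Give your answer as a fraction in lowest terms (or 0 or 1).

¬R = ¬4/5 = 1/5
¬R = ¬4/5 = 1/5
¬R + P = 1/5 + 3/5 = 3/5
¬R ⇒ (¬R + P) = 1/5 ⇒ 3/5 = 1
Q + P = 1/5 + 3/5 = 3/5
(Q + P) · Q = 3/5 · 1/5 = 1/5
((Q + P) · Q) · Q = 1/5 · 1/5 = 1/5
(¬R ⇒ (¬R + P)) · (((Q + P) · Q) · Q) = 1 · 1/5 = 1/5
¬Q = ¬1/5 = 4/5
¬¬Q = ¬4/5 = 1/5
P ⇒ R = 3/5 ⇒ 4/5 = 1
P + Q = 3/5 + 1/5 = 3/5
(P ⇒ R) · (P + Q) = 1 · 3/5 = 3/5
Q · Q = 1/5 · 1/5 = 1/5
(Q · Q) + R = 1/5 + 4/5 = 4/5
((P ⇒ R) · (P + Q)) ⇒ ((Q · Q) + R) = 3/5 ⇒ 4/5 = 1
¬¬Q · (((P ⇒ R) · (P + Q)) ⇒ ((Q · Q) + R)) = 1/5 · 1 = 1/5
((¬R ⇒ (¬R + P)) · (((Q + P) · Q) · Q)) · (¬¬Q · (((P ⇒ R) · (P + Q)) ⇒ ((Q · Q) + R))) = 1/5 · 1/5 = 1/5

1/5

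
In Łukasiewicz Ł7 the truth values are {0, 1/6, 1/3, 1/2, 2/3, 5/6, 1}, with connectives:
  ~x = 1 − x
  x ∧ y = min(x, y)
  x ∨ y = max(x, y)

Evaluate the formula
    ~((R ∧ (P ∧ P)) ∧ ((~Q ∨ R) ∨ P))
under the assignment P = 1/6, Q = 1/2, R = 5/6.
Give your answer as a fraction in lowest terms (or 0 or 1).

P ∧ P = 1/6 ∧ 1/6 = 1/6
R ∧ (P ∧ P) = 5/6 ∧ 1/6 = 1/6
~Q = ~1/2 = 1/2
~Q ∨ R = 1/2 ∨ 5/6 = 5/6
(~Q ∨ R) ∨ P = 5/6 ∨ 1/6 = 5/6
(R ∧ (P ∧ P)) ∧ ((~Q ∨ R) ∨ P) = 1/6 ∧ 5/6 = 1/6
~((R ∧ (P ∧ P)) ∧ ((~Q ∨ R) ∨ P)) = ~1/6 = 5/6

5/6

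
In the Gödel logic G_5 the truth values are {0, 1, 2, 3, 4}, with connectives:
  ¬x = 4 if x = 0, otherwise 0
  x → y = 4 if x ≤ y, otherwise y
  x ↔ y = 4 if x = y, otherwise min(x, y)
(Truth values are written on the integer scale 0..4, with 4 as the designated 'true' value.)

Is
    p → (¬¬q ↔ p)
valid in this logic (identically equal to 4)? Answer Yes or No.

Counterexample: take p = 1, q = 0.
¬q = ¬0 = 4
¬¬q = ¬4 = 0
¬¬q ↔ p = 0 ↔ 1 = 0
p → (¬¬q ↔ p) = 1 → 0 = 0
This gives 0 ≠ 4.

No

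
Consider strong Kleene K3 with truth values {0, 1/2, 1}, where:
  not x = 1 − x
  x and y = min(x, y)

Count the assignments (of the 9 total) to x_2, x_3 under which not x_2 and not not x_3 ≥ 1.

1

x_2 = 0, x_3 = 0 ↦ 0  <
x_2 = 0, x_3 = 1/2 ↦ 1/2  <
x_2 = 0, x_3 = 1 ↦ 1  ≥
x_2 = 1/2, x_3 = 0 ↦ 0  <
x_2 = 1/2, x_3 = 1/2 ↦ 1/2  <
x_2 = 1/2, x_3 = 1 ↦ 1/2  <
x_2 = 1, x_3 = 0 ↦ 0  <
x_2 = 1, x_3 = 1/2 ↦ 0  <
x_2 = 1, x_3 = 1 ↦ 0  <
So 1 of the 9 assignments meets the threshold.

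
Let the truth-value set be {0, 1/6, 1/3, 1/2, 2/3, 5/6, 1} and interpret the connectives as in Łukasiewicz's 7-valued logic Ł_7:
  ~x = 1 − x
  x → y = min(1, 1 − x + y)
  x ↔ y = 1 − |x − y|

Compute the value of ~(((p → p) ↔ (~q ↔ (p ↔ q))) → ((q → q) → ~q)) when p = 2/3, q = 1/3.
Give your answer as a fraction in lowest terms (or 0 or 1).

1/3

p → p = 2/3 → 2/3 = 1
~q = ~1/3 = 2/3
p ↔ q = 2/3 ↔ 1/3 = 2/3
~q ↔ (p ↔ q) = 2/3 ↔ 2/3 = 1
(p → p) ↔ (~q ↔ (p ↔ q)) = 1 ↔ 1 = 1
q → q = 1/3 → 1/3 = 1
~q = ~1/3 = 2/3
(q → q) → ~q = 1 → 2/3 = 2/3
((p → p) ↔ (~q ↔ (p ↔ q))) → ((q → q) → ~q) = 1 → 2/3 = 2/3
~(((p → p) ↔ (~q ↔ (p ↔ q))) → ((q → q) → ~q)) = ~2/3 = 1/3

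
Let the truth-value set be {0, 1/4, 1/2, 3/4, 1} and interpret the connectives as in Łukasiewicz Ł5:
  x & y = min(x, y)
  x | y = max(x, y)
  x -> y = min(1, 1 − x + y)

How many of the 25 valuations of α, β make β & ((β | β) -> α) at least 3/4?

value 1: 1 assignment (counts)
value 3/4: 4 assignments (counts)
value 1/2: 7 assignments
value 1/4: 7 assignments
value 0: 6 assignments
So 5 of the 25 assignments meet the threshold.

5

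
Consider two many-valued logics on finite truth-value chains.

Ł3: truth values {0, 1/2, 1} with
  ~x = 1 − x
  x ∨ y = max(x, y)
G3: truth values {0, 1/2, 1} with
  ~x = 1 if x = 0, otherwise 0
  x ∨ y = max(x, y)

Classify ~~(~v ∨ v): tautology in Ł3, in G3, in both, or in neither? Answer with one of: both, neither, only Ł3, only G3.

In Ł3: at v = 1/2 the value is 1/2 — not a tautology.
In G3: every assignment gives 1 — tautology.

only G3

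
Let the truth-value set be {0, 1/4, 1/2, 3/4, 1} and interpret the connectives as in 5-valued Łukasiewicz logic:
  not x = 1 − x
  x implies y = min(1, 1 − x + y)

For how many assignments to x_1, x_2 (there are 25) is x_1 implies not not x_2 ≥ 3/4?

value 1: 15 assignments (counts)
value 3/4: 4 assignments (counts)
value 1/2: 3 assignments
value 1/4: 2 assignments
value 0: 1 assignment
So 19 of the 25 assignments meet the threshold.

19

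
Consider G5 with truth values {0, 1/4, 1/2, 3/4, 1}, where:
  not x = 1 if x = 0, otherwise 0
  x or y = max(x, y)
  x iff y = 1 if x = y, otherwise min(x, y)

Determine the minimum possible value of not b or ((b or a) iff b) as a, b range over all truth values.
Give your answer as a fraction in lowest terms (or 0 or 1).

1/4

Take a = 1/2, b = 1/4:
not b = not 1/4 = 0
b or a = 1/4 or 1/2 = 1/2
(b or a) iff b = 1/2 iff 1/4 = 1/4
not b or ((b or a) iff b) = 0 or 1/4 = 1/4
No assignment yields a value below 1/4, so this is the minimum.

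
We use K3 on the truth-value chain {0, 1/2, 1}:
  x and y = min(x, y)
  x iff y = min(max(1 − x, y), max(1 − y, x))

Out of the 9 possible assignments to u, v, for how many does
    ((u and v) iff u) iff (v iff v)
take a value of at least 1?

u = 0, v = 0 ↦ 1  ≥
u = 0, v = 1/2 ↦ 1/2  <
u = 0, v = 1 ↦ 1  ≥
u = 1/2, v = 0 ↦ 1/2  <
u = 1/2, v = 1/2 ↦ 1/2  <
u = 1/2, v = 1 ↦ 1/2  <
u = 1, v = 0 ↦ 0  <
u = 1, v = 1/2 ↦ 1/2  <
u = 1, v = 1 ↦ 1  ≥
So 3 of the 9 assignments meet the threshold.

3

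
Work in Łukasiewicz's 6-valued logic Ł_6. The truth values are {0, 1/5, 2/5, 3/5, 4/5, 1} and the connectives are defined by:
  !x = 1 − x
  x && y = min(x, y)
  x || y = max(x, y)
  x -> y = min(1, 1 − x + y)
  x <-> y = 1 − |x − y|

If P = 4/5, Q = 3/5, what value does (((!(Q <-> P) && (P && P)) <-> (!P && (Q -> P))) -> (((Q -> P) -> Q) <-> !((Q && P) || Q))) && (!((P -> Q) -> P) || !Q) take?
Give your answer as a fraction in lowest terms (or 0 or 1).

2/5

Q <-> P = 3/5 <-> 4/5 = 4/5
!(Q <-> P) = !4/5 = 1/5
P && P = 4/5 && 4/5 = 4/5
!(Q <-> P) && (P && P) = 1/5 && 4/5 = 1/5
!P = !4/5 = 1/5
Q -> P = 3/5 -> 4/5 = 1
!P && (Q -> P) = 1/5 && 1 = 1/5
(!(Q <-> P) && (P && P)) <-> (!P && (Q -> P)) = 1/5 <-> 1/5 = 1
Q -> P = 3/5 -> 4/5 = 1
(Q -> P) -> Q = 1 -> 3/5 = 3/5
Q && P = 3/5 && 4/5 = 3/5
(Q && P) || Q = 3/5 || 3/5 = 3/5
!((Q && P) || Q) = !3/5 = 2/5
((Q -> P) -> Q) <-> !((Q && P) || Q) = 3/5 <-> 2/5 = 4/5
((!(Q <-> P) && (P && P)) <-> (!P && (Q -> P))) -> (((Q -> P) -> Q) <-> !((Q && P) || Q)) = 1 -> 4/5 = 4/5
P -> Q = 4/5 -> 3/5 = 4/5
(P -> Q) -> P = 4/5 -> 4/5 = 1
!((P -> Q) -> P) = !1 = 0
!Q = !3/5 = 2/5
!((P -> Q) -> P) || !Q = 0 || 2/5 = 2/5
(((!(Q <-> P) && (P && P)) <-> (!P && (Q -> P))) -> (((Q -> P) -> Q) <-> !((Q && P) || Q))) && (!((P -> Q) -> P) || !Q) = 4/5 && 2/5 = 2/5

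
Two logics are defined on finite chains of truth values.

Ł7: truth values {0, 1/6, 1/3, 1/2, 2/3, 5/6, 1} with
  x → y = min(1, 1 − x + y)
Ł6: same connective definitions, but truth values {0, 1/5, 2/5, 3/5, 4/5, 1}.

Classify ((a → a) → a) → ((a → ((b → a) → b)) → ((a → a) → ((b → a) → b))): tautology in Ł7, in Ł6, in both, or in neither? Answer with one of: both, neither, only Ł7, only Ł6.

In Ł7: every assignment gives 1 — tautology.
In Ł6: every assignment gives 1 — tautology.

both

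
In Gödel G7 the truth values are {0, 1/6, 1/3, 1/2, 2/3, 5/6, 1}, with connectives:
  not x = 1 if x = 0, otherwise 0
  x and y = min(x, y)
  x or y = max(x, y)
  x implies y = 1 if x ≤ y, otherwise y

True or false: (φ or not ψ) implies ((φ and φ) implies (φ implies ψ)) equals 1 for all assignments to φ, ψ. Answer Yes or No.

Counterexample: take φ = 1/6, ψ = 0.
not ψ = not 0 = 1
φ or not ψ = 1/6 or 1 = 1
φ and φ = 1/6 and 1/6 = 1/6
φ implies ψ = 1/6 implies 0 = 0
(φ and φ) implies (φ implies ψ) = 1/6 implies 0 = 0
(φ or not ψ) implies ((φ and φ) implies (φ implies ψ)) = 1 implies 0 = 0
This gives 0 ≠ 1.

No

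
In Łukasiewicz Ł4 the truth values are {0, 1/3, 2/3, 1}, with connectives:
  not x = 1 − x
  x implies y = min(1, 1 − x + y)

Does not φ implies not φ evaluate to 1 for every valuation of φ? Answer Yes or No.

φ = 0 ↦ 1
φ = 1/3 ↦ 1
φ = 2/3 ↦ 1
φ = 1 ↦ 1
Every assignment gives a value ≥ 1.

Yes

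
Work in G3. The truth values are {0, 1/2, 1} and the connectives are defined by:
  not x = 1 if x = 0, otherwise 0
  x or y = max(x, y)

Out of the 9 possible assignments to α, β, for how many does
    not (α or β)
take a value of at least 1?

1

α = 0, β = 0 ↦ 1  ≥
α = 0, β = 1/2 ↦ 0  <
α = 0, β = 1 ↦ 0  <
α = 1/2, β = 0 ↦ 0  <
α = 1/2, β = 1/2 ↦ 0  <
α = 1/2, β = 1 ↦ 0  <
α = 1, β = 0 ↦ 0  <
α = 1, β = 1/2 ↦ 0  <
α = 1, β = 1 ↦ 0  <
So 1 of the 9 assignments meets the threshold.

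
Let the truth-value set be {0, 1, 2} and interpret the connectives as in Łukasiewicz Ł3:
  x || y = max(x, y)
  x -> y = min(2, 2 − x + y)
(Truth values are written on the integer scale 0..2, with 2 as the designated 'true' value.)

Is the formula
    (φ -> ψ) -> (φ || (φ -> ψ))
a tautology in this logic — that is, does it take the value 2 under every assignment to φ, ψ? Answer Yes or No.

Yes

φ = 0, ψ = 0 ↦ 2
φ = 0, ψ = 1 ↦ 2
φ = 0, ψ = 2 ↦ 2
φ = 1, ψ = 0 ↦ 2
φ = 1, ψ = 1 ↦ 2
φ = 1, ψ = 2 ↦ 2
φ = 2, ψ = 0 ↦ 2
φ = 2, ψ = 1 ↦ 2
φ = 2, ψ = 2 ↦ 2
Every assignment gives a value ≥ 2.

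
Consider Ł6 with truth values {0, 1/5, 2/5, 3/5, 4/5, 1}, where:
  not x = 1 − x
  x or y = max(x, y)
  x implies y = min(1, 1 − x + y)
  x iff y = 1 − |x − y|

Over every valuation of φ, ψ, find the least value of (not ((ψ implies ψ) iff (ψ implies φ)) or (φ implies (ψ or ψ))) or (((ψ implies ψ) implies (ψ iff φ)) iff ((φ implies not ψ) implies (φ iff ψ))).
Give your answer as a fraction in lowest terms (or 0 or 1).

3/5

Take φ = 1, ψ = 2/5:
ψ implies ψ = 2/5 implies 2/5 = 1
ψ implies φ = 2/5 implies 1 = 1
(ψ implies ψ) iff (ψ implies φ) = 1 iff 1 = 1
not ((ψ implies ψ) iff (ψ implies φ)) = not 1 = 0
ψ or ψ = 2/5 or 2/5 = 2/5
φ implies (ψ or ψ) = 1 implies 2/5 = 2/5
not ((ψ implies ψ) iff (ψ implies φ)) or (φ implies (ψ or ψ)) = 0 or 2/5 = 2/5
ψ implies ψ = 2/5 implies 2/5 = 1
ψ iff φ = 2/5 iff 1 = 2/5
(ψ implies ψ) implies (ψ iff φ) = 1 implies 2/5 = 2/5
not ψ = not 2/5 = 3/5
φ implies not ψ = 1 implies 3/5 = 3/5
φ iff ψ = 1 iff 2/5 = 2/5
(φ implies not ψ) implies (φ iff ψ) = 3/5 implies 2/5 = 4/5
((ψ implies ψ) implies (ψ iff φ)) iff ((φ implies not ψ) implies (φ iff ψ)) = 2/5 iff 4/5 = 3/5
(not ((ψ implies ψ) iff (ψ implies φ)) or (φ implies (ψ or ψ))) or (((ψ implies ψ) implies (ψ iff φ)) iff ((φ implies not ψ) implies (φ iff ψ))) = 2/5 or 3/5 = 3/5
No assignment yields a value below 3/5, so this is the minimum.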